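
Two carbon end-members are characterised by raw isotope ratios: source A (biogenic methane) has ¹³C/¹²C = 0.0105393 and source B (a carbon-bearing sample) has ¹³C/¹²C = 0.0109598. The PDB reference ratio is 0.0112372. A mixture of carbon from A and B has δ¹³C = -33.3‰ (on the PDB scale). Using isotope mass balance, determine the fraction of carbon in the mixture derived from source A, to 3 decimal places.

0.230

δ_A = (0.0105393/0.0112372 − 1)×1000 = (0.937894 − 1)×1000 = -62.106‰
δ_B = (0.0109598/0.0112372 − 1)×1000 = (0.975314 − 1)×1000 = -24.686‰
f_A = (δ_mix − δ_B)/(δ_A − δ_B) = (-33.3 − (-24.686))/(-62.106 − (-24.686))
f_A = -8.614 / -37.420 = 0.2302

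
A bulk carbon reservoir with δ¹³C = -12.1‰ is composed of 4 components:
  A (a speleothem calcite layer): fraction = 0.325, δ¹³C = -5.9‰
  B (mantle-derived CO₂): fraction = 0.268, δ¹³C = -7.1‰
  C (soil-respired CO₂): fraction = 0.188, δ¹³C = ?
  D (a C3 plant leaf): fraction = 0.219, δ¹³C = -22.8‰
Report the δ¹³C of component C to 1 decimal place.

Isotope mass balance: δ_bulk = Σ fᵢ·δᵢ.
-12.1 = 0.325×(-5.9) + 0.268×(-7.1) + 0.188×δ_C + 0.219×(-22.8)
0.188·δ_C = -12.1 − (-8.813) = -3.287
δ_C = -3.287 / 0.188 = -17.48‰

-17.5‰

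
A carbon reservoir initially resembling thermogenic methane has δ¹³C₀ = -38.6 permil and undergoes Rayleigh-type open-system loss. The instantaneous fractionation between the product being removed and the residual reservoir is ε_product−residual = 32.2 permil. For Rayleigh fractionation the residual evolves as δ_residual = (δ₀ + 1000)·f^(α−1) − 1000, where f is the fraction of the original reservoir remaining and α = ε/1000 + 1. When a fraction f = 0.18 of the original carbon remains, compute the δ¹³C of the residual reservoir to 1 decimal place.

-90.2 permil

Rayleigh residual: δ_res = (δ₀ + 1000)·f^(α−1) − 1000
α = ε/1000 + 1 = 1.03220, so α − 1 = 0.03220
f^(α−1) = 0.18^(0.03220) = 0.946280
δ_res = (-38.6 + 1000) × 0.946280 − 1000 = 909.754 − 1000 = -90.25 permil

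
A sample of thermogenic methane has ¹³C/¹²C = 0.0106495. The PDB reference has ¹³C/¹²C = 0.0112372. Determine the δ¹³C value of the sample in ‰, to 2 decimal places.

-52.30‰

δ¹³C = (R_sample / R_standard − 1) × 1000
R_sample / R_standard = 0.0106495 / 0.0112372 = 0.947700
δ¹³C = (0.947700 − 1) × 1000 = -52.300‰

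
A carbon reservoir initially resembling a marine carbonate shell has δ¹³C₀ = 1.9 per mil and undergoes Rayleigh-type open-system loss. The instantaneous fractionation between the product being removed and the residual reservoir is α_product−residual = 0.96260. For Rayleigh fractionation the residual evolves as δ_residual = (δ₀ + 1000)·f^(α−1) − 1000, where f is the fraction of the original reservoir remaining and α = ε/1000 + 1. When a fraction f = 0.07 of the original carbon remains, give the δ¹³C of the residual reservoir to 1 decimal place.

106.7 per mil

Rayleigh residual: δ_res = (δ₀ + 1000)·f^(α−1) − 1000
α − 1 = -0.03740
f^(α−1) = 0.07^(-0.03740) = 1.104570
δ_res = (1.9 + 1000) × 1.104570 − 1000 = 1106.669 − 1000 = 106.67 per mil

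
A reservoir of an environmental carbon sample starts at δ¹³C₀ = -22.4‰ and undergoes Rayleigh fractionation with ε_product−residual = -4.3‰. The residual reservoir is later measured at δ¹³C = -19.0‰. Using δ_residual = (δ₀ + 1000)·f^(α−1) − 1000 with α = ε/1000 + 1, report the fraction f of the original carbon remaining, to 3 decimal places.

0.446

α − 1 = ε/1000 = -0.0043
(δ_res + 1000)/(δ₀ + 1000) = (-19.0 + 1000)/(-22.4 + 1000) = 981.0/977.6 = 1.003478
f = 1.003478^(1/-0.0043) = exp(ln(1.003478)/-0.0043) = exp(0.00347/-0.0043)
f = exp(-0.8074) = 0.4460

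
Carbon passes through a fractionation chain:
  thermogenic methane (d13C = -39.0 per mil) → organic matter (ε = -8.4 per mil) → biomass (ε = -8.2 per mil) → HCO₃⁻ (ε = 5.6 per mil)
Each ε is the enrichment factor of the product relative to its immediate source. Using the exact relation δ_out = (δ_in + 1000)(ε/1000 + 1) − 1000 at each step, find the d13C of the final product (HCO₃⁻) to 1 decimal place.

step 1: δ = (-39.00 + 1000)·(-8.4/1000 + 1) − 1000 = -47.07 per mil
step 2: δ = (-47.07 + 1000)·(-8.2/1000 + 1) − 1000 = -54.89 per mil
step 3: δ = (-54.89 + 1000)·(5.6/1000 + 1) − 1000 = -49.59 per mil

-49.6 per mil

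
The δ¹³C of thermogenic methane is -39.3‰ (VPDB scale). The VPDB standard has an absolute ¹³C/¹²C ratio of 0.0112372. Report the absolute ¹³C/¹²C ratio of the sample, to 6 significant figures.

R_sample = R_standard × (δ¹³C/1000 + 1)
R_sample = 0.0112372 × (-39.3/1000 + 1) = 0.0112372 × 0.960700
R_sample = 0.0107956

0.0107956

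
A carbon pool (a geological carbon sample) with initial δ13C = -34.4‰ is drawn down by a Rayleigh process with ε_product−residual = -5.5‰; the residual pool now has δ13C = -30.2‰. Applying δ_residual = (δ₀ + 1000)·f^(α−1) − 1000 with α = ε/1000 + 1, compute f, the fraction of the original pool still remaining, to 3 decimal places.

α − 1 = ε/1000 = -0.0055
(δ_res + 1000)/(δ₀ + 1000) = (-30.2 + 1000)/(-34.4 + 1000) = 969.8/965.6 = 1.004350
f = 1.004350^(1/-0.0055) = exp(ln(1.004350)/-0.0055) = exp(0.00434/-0.0055)
f = exp(-0.7891) = 0.4542

0.454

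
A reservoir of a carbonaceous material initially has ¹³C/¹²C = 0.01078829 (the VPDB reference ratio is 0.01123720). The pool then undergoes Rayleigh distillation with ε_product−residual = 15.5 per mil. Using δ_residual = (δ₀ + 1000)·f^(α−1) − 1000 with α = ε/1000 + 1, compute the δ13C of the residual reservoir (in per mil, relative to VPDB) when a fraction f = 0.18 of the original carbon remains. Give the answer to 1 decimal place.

-65.1 per mil

δ₀ = (0.01078829/0.01123720 − 1)×1000 = (0.960051 − 1)×1000 = -39.949 per mil
α − 1 = ε/1000 = 0.0155
f^(α−1) = 0.18^(0.0155) = 0.973771
δ_res = (-39.949 + 1000) × 0.973771 − 1000 = 934.870 − 1000 = -65.13 per mil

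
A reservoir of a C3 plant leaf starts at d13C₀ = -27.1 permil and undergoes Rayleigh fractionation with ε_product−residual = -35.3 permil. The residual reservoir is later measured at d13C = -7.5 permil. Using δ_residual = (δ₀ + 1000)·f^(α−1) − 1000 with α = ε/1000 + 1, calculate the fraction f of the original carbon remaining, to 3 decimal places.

0.568

α − 1 = ε/1000 = -0.0353
(δ_res + 1000)/(δ₀ + 1000) = (-7.5 + 1000)/(-27.1 + 1000) = 992.5/972.9 = 1.020146
f = 1.020146^(1/-0.0353) = exp(ln(1.020146)/-0.0353) = exp(0.01995/-0.0353)
f = exp(-0.5650) = 0.5683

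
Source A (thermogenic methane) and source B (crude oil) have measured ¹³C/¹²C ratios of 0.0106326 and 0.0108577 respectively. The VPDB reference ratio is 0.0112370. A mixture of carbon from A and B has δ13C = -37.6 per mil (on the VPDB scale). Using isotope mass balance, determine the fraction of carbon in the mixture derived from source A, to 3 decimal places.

0.192

δ_A = (0.0106326/0.0112370 − 1)×1000 = (0.946213 − 1)×1000 = -53.787 per mil
δ_B = (0.0108577/0.0112370 − 1)×1000 = (0.966245 − 1)×1000 = -33.755 per mil
f_A = (δ_mix − δ_B)/(δ_A − δ_B) = (-37.6 − (-33.755))/(-53.787 − (-33.755))
f_A = -3.845 / -20.032 = 0.1920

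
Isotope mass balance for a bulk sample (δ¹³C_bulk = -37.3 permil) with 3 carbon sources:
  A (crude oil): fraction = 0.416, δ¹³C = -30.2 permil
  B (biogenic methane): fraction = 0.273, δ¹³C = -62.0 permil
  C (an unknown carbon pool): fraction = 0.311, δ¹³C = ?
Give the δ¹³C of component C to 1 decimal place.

Isotope mass balance: δ_bulk = Σ fᵢ·δᵢ.
-37.3 = 0.416×(-30.2) + 0.273×(-62.0) + 0.311×δ_C
0.311·δ_C = -37.3 − (-29.489) = -7.811
δ_C = -7.811 / 0.311 = -25.12 permil

-25.1 permil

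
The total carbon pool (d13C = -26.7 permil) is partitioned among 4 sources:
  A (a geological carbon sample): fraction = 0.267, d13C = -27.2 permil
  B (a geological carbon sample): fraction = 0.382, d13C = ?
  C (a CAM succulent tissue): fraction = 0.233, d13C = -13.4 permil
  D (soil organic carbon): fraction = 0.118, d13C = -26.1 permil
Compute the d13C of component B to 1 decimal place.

-34.6 permil

Isotope mass balance: δ_bulk = Σ fᵢ·δᵢ.
-26.7 = 0.267×(-27.2) + 0.382×δ_B + 0.233×(-13.4) + 0.118×(-26.1)
0.382·δ_B = -26.7 − (-13.464) = -13.236
δ_B = -13.236 / 0.382 = -34.65 permil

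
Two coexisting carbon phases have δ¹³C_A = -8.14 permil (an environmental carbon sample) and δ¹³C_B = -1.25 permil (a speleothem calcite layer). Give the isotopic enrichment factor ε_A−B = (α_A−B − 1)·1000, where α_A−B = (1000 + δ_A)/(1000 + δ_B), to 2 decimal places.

-6.90 permil

α_A−B = (1000 + -8.14) / (1000 + -1.25) = 991.86 / 998.75 = 0.993101
ε_A−B = (0.993101 − 1) × 1000 = -6.899 permil
(The approximation ε ≈ δ_A − δ_B would give -6.89 permil.)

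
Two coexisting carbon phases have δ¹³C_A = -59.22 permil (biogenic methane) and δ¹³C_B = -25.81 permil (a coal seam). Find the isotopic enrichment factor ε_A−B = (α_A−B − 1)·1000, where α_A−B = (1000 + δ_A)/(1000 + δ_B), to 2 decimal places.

-34.30 permil

α_A−B = (1000 + -59.22) / (1000 + -25.81) = 940.78 / 974.19 = 0.965705
ε_A−B = (0.965705 − 1) × 1000 = -34.295 permil
(The approximation ε ≈ δ_A − δ_B would give -33.41 permil.)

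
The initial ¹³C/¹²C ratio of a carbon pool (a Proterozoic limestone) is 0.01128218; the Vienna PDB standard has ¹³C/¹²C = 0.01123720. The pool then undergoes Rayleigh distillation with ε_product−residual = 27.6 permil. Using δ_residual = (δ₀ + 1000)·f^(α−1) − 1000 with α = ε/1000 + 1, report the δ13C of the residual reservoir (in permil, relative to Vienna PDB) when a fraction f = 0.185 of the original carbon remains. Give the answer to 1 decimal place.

δ₀ = (0.01128218/0.01123720 − 1)×1000 = (1.004003 − 1)×1000 = 4.003 permil
α − 1 = ε/1000 = 0.0276
f^(α−1) = 0.185^(0.0276) = 0.954496
δ_res = (4.003 + 1000) × 0.954496 − 1000 = 958.316 − 1000 = -41.68 permil

-41.7 permil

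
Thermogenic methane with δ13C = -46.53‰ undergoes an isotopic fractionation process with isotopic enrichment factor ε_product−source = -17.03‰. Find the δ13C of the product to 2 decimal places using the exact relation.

Exactly, δ_product = (δ_source + 1000)·(ε/1000 + 1) − 1000.
δ_product = (-46.53 + 1000) × (-17.03/1000 + 1) − 1000
δ_product = -62.768‰

-62.77‰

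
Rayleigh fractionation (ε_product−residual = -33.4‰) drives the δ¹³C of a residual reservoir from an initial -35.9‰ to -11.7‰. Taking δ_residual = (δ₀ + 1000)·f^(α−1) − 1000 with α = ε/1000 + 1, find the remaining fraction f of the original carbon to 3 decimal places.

α − 1 = ε/1000 = -0.0334
(δ_res + 1000)/(δ₀ + 1000) = (-11.7 + 1000)/(-35.9 + 1000) = 988.3/964.1 = 1.025101
f = 1.025101^(1/-0.0334) = exp(ln(1.025101)/-0.0334) = exp(0.02479/-0.0334)
f = exp(-0.7423) = 0.4760

0.476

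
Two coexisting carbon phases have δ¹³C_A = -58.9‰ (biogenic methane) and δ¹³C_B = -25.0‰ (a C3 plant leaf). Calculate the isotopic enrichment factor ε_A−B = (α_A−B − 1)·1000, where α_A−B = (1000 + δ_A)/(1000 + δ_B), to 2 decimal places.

-34.77‰

α_A−B = (1000 + -58.9) / (1000 + -25.0) = 941.1 / 975.0 = 0.965231
ε_A−B = (0.965231 − 1) × 1000 = -34.769‰
(The approximation ε ≈ δ_A − δ_B would give -33.9‰.)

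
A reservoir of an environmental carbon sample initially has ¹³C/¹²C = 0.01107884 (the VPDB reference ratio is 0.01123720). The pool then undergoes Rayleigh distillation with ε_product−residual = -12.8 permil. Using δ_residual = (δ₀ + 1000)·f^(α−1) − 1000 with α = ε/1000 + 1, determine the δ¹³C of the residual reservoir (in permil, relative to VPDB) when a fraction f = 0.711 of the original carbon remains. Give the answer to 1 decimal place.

δ₀ = (0.01107884/0.01123720 − 1)×1000 = (0.985908 − 1)×1000 = -14.092 permil
α − 1 = ε/1000 = -0.0128
f^(α−1) = 0.711^(-0.0128) = 1.004375
δ_res = (-14.092 + 1000) × 1.004375 − 1000 = 990.221 − 1000 = -9.78 permil

-9.8 permil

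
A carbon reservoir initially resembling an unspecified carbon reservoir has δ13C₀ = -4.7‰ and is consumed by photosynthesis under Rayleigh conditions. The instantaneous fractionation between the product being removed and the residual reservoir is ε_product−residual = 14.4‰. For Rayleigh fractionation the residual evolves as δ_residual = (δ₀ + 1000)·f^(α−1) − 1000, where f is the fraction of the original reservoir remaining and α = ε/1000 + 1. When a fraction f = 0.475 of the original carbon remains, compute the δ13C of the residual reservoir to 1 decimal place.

-15.3‰

Rayleigh residual: δ_res = (δ₀ + 1000)·f^(α−1) − 1000
α = ε/1000 + 1 = 1.01440, so α − 1 = 0.01440
f^(α−1) = 0.475^(0.01440) = 0.989337
δ_res = (-4.7 + 1000) × 0.989337 − 1000 = 984.687 − 1000 = -15.31‰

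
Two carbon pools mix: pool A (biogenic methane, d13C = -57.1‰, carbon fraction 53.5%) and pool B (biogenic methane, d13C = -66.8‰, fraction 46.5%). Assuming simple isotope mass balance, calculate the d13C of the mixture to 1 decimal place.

-61.6‰

δ_mix = f_A·δ_A + f_B·δ_B
δ_mix = 0.535 × (-57.1) + 0.465 × (-66.8)
δ_mix = -30.55 + -31.06 = -61.61‰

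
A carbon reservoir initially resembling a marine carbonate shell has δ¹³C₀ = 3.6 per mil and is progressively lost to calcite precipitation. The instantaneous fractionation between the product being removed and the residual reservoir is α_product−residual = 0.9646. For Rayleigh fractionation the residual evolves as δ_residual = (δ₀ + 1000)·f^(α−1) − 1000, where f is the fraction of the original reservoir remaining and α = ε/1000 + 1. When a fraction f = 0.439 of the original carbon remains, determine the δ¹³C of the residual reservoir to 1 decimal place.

33.3 per mil

Rayleigh residual: δ_res = (δ₀ + 1000)·f^(α−1) − 1000
α − 1 = -0.03540
f^(α−1) = 0.439^(-0.03540) = 1.029572
δ_res = (3.6 + 1000) × 1.029572 − 1000 = 1033.279 − 1000 = 33.28 per mil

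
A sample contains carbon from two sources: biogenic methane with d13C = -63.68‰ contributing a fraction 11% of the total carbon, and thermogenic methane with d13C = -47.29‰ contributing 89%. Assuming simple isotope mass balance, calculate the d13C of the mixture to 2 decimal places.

-49.09‰

δ_mix = f_A·δ_A + f_B·δ_B
δ_mix = 0.11 × (-63.68) + 0.89 × (-47.29)
δ_mix = -7.005 + -42.088 = -49.093‰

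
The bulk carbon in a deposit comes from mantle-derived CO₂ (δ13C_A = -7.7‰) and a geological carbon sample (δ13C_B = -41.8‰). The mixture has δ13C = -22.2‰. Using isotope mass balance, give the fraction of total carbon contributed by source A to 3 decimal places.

0.575

δ_mix = f_A·δ_A + (1 − f_A)·δ_B  ⇒  f_A = (δ_mix − δ_B)/(δ_A − δ_B)
f_A = (-22.2 − (-41.8)) / (-7.7 − (-41.8))
f_A = 19.6 / 34.1 = 0.5748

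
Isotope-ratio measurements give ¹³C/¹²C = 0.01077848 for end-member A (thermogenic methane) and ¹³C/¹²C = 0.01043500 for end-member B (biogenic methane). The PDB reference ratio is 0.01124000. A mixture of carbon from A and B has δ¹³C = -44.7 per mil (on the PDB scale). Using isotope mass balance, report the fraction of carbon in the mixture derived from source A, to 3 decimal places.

δ_A = (0.01077848/0.01124000 − 1)×1000 = (0.958940 − 1)×1000 = -41.060 per mil
δ_B = (0.01043500/0.01124000 − 1)×1000 = (0.928381 − 1)×1000 = -71.619 per mil
f_A = (δ_mix − δ_B)/(δ_A − δ_B) = (-44.7 − (-71.619))/(-41.060 − (-71.619))
f_A = 26.919 / 30.559 = 0.8809

0.881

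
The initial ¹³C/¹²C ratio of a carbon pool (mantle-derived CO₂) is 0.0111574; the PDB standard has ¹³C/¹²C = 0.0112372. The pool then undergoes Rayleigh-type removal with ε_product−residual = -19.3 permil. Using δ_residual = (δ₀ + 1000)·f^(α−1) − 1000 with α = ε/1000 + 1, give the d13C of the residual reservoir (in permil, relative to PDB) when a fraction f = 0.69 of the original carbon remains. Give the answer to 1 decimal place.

0.0 permil

δ₀ = (0.0111574/0.0112372 − 1)×1000 = (0.992899 − 1)×1000 = -7.101 permil
α − 1 = ε/1000 = -0.0193
f^(α−1) = 0.69^(-0.0193) = 1.007187
δ_res = (-7.101 + 1000) × 1.007187 − 1000 = 1000.035 − 1000 = 0.03 permil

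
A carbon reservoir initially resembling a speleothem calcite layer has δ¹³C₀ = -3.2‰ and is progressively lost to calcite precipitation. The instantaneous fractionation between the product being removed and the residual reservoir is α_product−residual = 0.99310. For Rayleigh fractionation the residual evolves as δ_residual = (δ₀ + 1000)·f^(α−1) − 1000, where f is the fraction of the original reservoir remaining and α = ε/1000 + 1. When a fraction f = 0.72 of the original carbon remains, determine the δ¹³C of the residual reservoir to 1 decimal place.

-0.9‰

Rayleigh residual: δ_res = (δ₀ + 1000)·f^(α−1) − 1000
α − 1 = -0.00690
f^(α−1) = 0.72^(-0.00690) = 1.002269
δ_res = (-3.2 + 1000) × 1.002269 − 1000 = 999.062 − 1000 = -0.94‰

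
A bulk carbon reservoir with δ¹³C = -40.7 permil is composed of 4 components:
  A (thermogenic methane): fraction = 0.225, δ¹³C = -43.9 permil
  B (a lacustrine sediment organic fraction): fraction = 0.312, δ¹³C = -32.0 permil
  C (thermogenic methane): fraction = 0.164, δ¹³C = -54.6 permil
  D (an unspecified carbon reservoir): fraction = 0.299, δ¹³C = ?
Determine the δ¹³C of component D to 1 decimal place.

Isotope mass balance: δ_bulk = Σ fᵢ·δᵢ.
-40.7 = 0.225×(-43.9) + 0.312×(-32.0) + 0.164×(-54.6) + 0.299×δ_D
0.299·δ_D = -40.7 − (-28.816) = -11.884
δ_D = -11.884 / 0.299 = -39.75 permil

-39.7 permil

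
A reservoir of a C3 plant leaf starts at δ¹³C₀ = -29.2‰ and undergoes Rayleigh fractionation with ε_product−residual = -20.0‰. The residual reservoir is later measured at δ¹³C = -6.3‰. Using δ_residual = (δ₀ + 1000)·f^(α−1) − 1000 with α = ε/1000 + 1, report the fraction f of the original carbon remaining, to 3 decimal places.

0.312

α − 1 = ε/1000 = -0.0200
(δ_res + 1000)/(δ₀ + 1000) = (-6.3 + 1000)/(-29.2 + 1000) = 993.7/970.8 = 1.023589
f = 1.023589^(1/-0.0200) = exp(ln(1.023589)/-0.0200) = exp(0.02331/-0.0200)
f = exp(-1.1657) = 0.3117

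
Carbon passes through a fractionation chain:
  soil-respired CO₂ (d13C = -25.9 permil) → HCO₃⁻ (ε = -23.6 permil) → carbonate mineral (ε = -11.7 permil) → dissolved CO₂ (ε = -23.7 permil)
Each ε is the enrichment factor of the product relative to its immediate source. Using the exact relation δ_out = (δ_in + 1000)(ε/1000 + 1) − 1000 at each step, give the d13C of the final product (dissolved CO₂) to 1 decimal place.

step 1: δ = (-25.90 + 1000)·(-23.6/1000 + 1) − 1000 = -48.89 permil
step 2: δ = (-48.89 + 1000)·(-11.7/1000 + 1) − 1000 = -60.02 permil
step 3: δ = (-60.02 + 1000)·(-23.7/1000 + 1) − 1000 = -82.29 permil

-82.3 permil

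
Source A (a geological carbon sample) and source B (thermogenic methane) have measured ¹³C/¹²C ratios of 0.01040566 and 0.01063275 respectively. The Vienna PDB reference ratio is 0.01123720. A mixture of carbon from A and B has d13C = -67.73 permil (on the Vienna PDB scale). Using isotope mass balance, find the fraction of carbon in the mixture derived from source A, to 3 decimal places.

0.690

δ_A = (0.01040566/0.01123720 − 1)×1000 = (0.926001 − 1)×1000 = -73.999 permil
δ_B = (0.01063275/0.01123720 − 1)×1000 = (0.946210 − 1)×1000 = -53.790 permil
f_A = (δ_mix − δ_B)/(δ_A − δ_B) = (-67.73 − (-53.790))/(-73.999 − (-53.790))
f_A = -13.940 / -20.209 = 0.6898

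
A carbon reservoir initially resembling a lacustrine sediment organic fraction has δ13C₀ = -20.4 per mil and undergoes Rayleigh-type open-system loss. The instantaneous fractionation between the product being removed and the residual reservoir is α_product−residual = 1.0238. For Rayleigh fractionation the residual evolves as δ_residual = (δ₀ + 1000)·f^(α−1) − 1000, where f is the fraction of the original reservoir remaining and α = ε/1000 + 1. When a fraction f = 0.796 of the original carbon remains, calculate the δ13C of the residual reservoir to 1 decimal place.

Rayleigh residual: δ_res = (δ₀ + 1000)·f^(α−1) − 1000
α − 1 = 0.02380
f^(α−1) = 0.796^(0.02380) = 0.994585
δ_res = (-20.4 + 1000) × 0.994585 − 1000 = 974.295 − 1000 = -25.70 per mil

-25.7 per mil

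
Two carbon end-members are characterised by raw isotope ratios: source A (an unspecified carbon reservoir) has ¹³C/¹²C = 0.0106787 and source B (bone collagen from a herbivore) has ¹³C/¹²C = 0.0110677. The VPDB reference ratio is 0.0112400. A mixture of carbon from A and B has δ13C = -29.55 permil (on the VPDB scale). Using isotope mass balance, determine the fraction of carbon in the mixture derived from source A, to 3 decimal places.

δ_A = (0.0106787/0.0112400 − 1)×1000 = (0.950062 − 1)×1000 = -49.938 permil
δ_B = (0.0110677/0.0112400 − 1)×1000 = (0.984671 − 1)×1000 = -15.329 permil
f_A = (δ_mix − δ_B)/(δ_A − δ_B) = (-29.55 − (-15.329))/(-49.938 − (-15.329))
f_A = -14.221 / -34.609 = 0.4109

0.411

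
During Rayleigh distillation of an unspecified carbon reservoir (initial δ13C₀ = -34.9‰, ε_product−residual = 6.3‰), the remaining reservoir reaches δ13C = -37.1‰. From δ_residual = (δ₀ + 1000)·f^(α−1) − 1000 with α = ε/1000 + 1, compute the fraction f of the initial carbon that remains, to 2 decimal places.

0.70

α − 1 = ε/1000 = 0.0063
(δ_res + 1000)/(δ₀ + 1000) = (-37.1 + 1000)/(-34.9 + 1000) = 962.9/965.1 = 0.997720
f = 0.997720^(1/0.0063) = exp(ln(0.997720)/0.0063) = exp(-0.00228/0.0063)
f = exp(-0.3622) = 0.6961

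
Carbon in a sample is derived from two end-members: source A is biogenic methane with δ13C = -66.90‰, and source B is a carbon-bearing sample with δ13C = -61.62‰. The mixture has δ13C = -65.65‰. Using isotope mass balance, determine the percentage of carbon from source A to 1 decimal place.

δ_mix = f_A·δ_A + (1 − f_A)·δ_B  ⇒  f_A = (δ_mix − δ_B)/(δ_A − δ_B)
f_A = (-65.65 − (-61.62)) / (-66.90 − (-61.62))
f_A = -4.03 / -5.28 = 0.7633

76.3%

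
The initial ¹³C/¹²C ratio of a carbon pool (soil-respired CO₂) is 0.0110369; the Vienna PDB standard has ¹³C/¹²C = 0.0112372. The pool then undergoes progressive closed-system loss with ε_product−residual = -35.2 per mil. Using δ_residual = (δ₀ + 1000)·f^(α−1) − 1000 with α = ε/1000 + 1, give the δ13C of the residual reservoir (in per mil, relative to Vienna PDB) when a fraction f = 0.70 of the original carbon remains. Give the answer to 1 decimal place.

δ₀ = (0.0110369/0.0112372 − 1)×1000 = (0.982175 − 1)×1000 = -17.825 per mil
α − 1 = ε/1000 = -0.0352
f^(α−1) = 0.70^(-0.0352) = 1.012634
δ_res = (-17.825 + 1000) × 1.012634 − 1000 = 994.584 − 1000 = -5.42 per mil

-5.4 per mil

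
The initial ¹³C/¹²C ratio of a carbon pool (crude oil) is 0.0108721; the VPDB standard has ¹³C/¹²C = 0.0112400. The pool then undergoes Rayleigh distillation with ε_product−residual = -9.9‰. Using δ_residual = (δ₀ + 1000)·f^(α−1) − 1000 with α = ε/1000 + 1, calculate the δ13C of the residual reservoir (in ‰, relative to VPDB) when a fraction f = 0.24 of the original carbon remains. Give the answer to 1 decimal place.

δ₀ = (0.0108721/0.0112400 − 1)×1000 = (0.967269 − 1)×1000 = -32.731‰
α − 1 = ε/1000 = -0.0099
f^(α−1) = 0.24^(-0.0099) = 1.014229
δ_res = (-32.731 + 1000) × 1.014229 − 1000 = 981.032 − 1000 = -18.97‰

-19.0‰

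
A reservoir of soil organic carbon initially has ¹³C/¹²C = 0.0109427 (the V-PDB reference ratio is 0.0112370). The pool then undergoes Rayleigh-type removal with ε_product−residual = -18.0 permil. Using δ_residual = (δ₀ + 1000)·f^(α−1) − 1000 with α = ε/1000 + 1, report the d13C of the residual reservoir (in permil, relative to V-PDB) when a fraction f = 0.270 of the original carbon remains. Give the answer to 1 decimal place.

-3.0 permil

δ₀ = (0.0109427/0.0112370 − 1)×1000 = (0.973810 − 1)×1000 = -26.190 permil
α − 1 = ε/1000 = -0.0180
f^(α−1) = 0.270^(-0.0180) = 1.023848
δ_res = (-26.190 + 1000) × 1.023848 − 1000 = 997.033 − 1000 = -2.97 permil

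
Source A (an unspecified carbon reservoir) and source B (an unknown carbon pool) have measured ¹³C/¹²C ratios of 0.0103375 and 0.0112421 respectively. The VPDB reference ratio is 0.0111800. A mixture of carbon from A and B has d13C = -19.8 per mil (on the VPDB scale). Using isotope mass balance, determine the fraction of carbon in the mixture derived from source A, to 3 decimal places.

0.313

δ_A = (0.0103375/0.0111800 − 1)×1000 = (0.924642 − 1)×1000 = -75.358 per mil
δ_B = (0.0112421/0.0111800 − 1)×1000 = (1.005555 − 1)×1000 = 5.555 per mil
f_A = (δ_mix − δ_B)/(δ_A − δ_B) = (-19.8 − (5.555))/(-75.358 − (5.555))
f_A = -25.355 / -80.912 = 0.3134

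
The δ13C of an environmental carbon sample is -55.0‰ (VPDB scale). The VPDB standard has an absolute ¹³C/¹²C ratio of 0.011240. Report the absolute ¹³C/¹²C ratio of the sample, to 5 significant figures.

0.010622

R_sample = R_standard × (δ13C/1000 + 1)
R_sample = 0.011240 × (-55.0/1000 + 1) = 0.011240 × 0.945000
R_sample = 0.0106218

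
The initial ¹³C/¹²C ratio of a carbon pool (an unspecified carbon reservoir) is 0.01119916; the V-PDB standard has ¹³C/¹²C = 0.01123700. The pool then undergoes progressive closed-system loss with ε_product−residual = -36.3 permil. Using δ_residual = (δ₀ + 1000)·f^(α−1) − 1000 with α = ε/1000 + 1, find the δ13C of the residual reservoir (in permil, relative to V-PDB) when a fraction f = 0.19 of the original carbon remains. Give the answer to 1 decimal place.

δ₀ = (0.01119916/0.01123700 − 1)×1000 = (0.996633 − 1)×1000 = -3.367 permil
α − 1 = ε/1000 = -0.0363
f^(α−1) = 0.19^(-0.0363) = 1.062139
δ_res = (-3.367 + 1000) × 1.062139 − 1000 = 1058.562 − 1000 = 58.56 permil

58.6 permil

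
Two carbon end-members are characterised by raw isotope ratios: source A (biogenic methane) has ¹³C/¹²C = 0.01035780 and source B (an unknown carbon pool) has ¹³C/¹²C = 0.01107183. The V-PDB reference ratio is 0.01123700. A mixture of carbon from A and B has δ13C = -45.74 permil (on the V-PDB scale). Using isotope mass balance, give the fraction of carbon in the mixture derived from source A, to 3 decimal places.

δ_A = (0.01035780/0.01123700 − 1)×1000 = (0.921758 − 1)×1000 = -78.242 permil
δ_B = (0.01107183/0.01123700 − 1)×1000 = (0.985301 − 1)×1000 = -14.699 permil
f_A = (δ_mix − δ_B)/(δ_A − δ_B) = (-45.74 − (-14.699))/(-78.242 − (-14.699))
f_A = -31.041 / -63.543 = 0.4885

0.489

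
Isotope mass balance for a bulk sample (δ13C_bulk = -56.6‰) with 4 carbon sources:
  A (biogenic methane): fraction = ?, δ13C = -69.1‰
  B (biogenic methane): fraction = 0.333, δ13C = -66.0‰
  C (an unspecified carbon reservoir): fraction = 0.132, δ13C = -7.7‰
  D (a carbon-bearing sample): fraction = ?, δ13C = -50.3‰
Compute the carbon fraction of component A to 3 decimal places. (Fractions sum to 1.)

0.356

Let f_A and f_D be the unknown fractions; fractions sum to 1 so f_A + f_D = 0.535.
Mass balance: Σ fᵢ·δᵢ = δ_bulk ⇒ f_A·(-69.1) + f_D·(-50.3) = -56.6 − (-22.994) = -33.606
Substitute f_D = 0.535 − f_A:
f_A·(-69.1 − -50.3) = -33.606 − 0.535×(-50.3) = -6.695
f_A = -6.695 / -18.8 = 0.3561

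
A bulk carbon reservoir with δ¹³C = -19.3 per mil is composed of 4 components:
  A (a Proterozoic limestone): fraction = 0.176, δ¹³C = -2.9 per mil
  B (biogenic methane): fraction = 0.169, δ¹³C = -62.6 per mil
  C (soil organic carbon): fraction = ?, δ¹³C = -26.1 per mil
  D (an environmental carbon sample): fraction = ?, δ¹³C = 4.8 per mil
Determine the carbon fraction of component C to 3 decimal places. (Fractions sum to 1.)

0.367

Let f_C and f_D be the unknown fractions; fractions sum to 1 so f_C + f_D = 0.655.
Mass balance: Σ fᵢ·δᵢ = δ_bulk ⇒ f_C·(-26.1) + f_D·(4.8) = -19.3 − (-11.090) = -8.210
Substitute f_D = 0.655 − f_C:
f_C·(-26.1 − 4.8) = -8.210 − 0.655×(4.8) = -11.354
f_C = -11.354 / -30.9 = 0.3674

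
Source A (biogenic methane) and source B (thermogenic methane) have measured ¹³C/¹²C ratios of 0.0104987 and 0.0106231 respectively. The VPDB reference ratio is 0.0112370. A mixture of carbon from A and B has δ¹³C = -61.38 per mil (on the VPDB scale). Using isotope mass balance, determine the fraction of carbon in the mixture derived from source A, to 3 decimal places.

0.610

δ_A = (0.0104987/0.0112370 − 1)×1000 = (0.934297 − 1)×1000 = -65.703 per mil
δ_B = (0.0106231/0.0112370 − 1)×1000 = (0.945368 − 1)×1000 = -54.632 per mil
f_A = (δ_mix − δ_B)/(δ_A − δ_B) = (-61.38 − (-54.632))/(-65.703 − (-54.632))
f_A = -6.748 / -11.071 = 0.6095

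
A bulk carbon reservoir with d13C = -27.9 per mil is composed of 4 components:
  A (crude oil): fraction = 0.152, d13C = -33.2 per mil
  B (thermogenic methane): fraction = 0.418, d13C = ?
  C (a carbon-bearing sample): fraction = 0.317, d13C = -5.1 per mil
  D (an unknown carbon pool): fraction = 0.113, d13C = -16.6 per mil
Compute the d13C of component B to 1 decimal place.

Isotope mass balance: δ_bulk = Σ fᵢ·δᵢ.
-27.9 = 0.152×(-33.2) + 0.418×δ_B + 0.317×(-5.1) + 0.113×(-16.6)
0.418·δ_B = -27.9 − (-8.539) = -19.361
δ_B = -19.361 / 0.418 = -46.32 per mil

-46.3 per mil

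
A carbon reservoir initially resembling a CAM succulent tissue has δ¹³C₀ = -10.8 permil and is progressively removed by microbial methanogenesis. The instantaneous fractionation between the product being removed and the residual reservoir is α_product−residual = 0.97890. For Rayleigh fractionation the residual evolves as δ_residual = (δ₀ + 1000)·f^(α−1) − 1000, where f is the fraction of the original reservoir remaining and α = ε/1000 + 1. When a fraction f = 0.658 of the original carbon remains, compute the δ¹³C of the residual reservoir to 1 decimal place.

-2.0 permil

Rayleigh residual: δ_res = (δ₀ + 1000)·f^(α−1) − 1000
α − 1 = -0.02110
f^(α−1) = 0.658^(-0.02110) = 1.008871
δ_res = (-10.8 + 1000) × 1.008871 − 1000 = 997.975 − 1000 = -2.03 permil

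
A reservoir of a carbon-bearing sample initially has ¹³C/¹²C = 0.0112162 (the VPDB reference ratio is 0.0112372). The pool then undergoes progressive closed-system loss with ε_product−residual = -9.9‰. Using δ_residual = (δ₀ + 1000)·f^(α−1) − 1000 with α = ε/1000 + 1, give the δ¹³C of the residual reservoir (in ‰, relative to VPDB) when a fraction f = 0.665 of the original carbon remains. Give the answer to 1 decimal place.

2.2‰

δ₀ = (0.0112162/0.0112372 − 1)×1000 = (0.998131 − 1)×1000 = -1.869‰
α − 1 = ε/1000 = -0.0099
f^(α−1) = 0.665^(-0.0099) = 1.004047
δ_res = (-1.869 + 1000) × 1.004047 − 1000 = 1002.171 − 1000 = 2.17‰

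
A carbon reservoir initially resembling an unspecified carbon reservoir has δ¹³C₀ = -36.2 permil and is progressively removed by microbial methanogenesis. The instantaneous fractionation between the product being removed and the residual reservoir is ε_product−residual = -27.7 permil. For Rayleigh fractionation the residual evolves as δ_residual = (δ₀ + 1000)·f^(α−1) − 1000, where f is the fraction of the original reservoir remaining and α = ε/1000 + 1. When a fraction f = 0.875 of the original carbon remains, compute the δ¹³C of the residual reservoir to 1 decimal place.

-32.6 permil

Rayleigh residual: δ_res = (δ₀ + 1000)·f^(α−1) − 1000
α = ε/1000 + 1 = 0.97230, so α − 1 = -0.02770
f^(α−1) = 0.875^(-0.02770) = 1.003706
δ_res = (-36.2 + 1000) × 1.003706 − 1000 = 967.372 − 1000 = -32.63 permil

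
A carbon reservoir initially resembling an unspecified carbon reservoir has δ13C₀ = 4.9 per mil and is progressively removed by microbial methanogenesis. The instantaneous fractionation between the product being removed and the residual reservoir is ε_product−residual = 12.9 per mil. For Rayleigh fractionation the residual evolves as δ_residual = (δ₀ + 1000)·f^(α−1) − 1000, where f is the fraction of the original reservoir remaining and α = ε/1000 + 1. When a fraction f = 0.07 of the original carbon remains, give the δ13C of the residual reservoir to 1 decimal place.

-29.0 per mil

Rayleigh residual: δ_res = (δ₀ + 1000)·f^(α−1) − 1000
α = ε/1000 + 1 = 1.01290, so α − 1 = 0.01290
f^(α−1) = 0.07^(0.01290) = 0.966277
δ_res = (4.9 + 1000) × 0.966277 − 1000 = 971.012 − 1000 = -28.99 per mil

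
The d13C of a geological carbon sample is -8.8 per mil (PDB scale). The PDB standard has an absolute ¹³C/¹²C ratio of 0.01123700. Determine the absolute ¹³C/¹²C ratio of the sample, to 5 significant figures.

0.011138

R_sample = R_standard × (d13C/1000 + 1)
R_sample = 0.01123700 × (-8.8/1000 + 1) = 0.01123700 × 0.991200
R_sample = 0.0111381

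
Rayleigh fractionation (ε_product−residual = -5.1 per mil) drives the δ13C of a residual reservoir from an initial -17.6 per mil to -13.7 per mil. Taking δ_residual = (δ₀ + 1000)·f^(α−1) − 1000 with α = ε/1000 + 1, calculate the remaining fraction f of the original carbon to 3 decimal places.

α − 1 = ε/1000 = -0.0051
(δ_res + 1000)/(δ₀ + 1000) = (-13.7 + 1000)/(-17.6 + 1000) = 986.3/982.4 = 1.003970
f = 1.003970^(1/-0.0051) = exp(ln(1.003970)/-0.0051) = exp(0.00396/-0.0051)
f = exp(-0.7769) = 0.4598

0.460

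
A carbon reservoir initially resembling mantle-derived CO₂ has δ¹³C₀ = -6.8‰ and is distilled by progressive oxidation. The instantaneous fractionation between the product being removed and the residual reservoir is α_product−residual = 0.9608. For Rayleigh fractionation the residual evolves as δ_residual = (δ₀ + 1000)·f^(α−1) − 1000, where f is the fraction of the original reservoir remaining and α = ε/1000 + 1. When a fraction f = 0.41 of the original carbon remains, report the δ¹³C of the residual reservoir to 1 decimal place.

Rayleigh residual: δ_res = (δ₀ + 1000)·f^(α−1) − 1000
α − 1 = -0.03920
f^(α−1) = 0.41^(-0.03920) = 1.035569
δ_res = (-6.8 + 1000) × 1.035569 − 1000 = 1028.527 − 1000 = 28.53‰

28.5‰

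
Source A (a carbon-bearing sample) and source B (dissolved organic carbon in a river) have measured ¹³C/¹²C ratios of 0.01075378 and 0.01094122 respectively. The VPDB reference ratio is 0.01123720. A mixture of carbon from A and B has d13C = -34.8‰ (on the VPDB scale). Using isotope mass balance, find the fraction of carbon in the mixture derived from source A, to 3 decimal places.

δ_A = (0.01075378/0.01123720 − 1)×1000 = (0.956980 − 1)×1000 = -43.020‰
δ_B = (0.01094122/0.01123720 − 1)×1000 = (0.973661 − 1)×1000 = -26.339‰
f_A = (δ_mix − δ_B)/(δ_A − δ_B) = (-34.8 − (-26.339))/(-43.020 − (-26.339))
f_A = -8.461 / -16.680 = 0.5072

0.507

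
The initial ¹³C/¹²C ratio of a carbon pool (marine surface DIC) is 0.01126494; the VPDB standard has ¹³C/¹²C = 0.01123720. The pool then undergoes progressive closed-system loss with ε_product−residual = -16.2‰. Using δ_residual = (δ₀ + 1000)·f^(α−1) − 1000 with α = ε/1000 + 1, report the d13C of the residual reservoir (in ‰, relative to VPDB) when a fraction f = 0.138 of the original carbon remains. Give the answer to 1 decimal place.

δ₀ = (0.01126494/0.01123720 − 1)×1000 = (1.002469 − 1)×1000 = 2.469‰
α − 1 = ε/1000 = -0.0162
f^(α−1) = 0.138^(-0.0162) = 1.032604
δ_res = (2.469 + 1000) × 1.032604 − 1000 = 1035.153 − 1000 = 35.15‰

35.2‰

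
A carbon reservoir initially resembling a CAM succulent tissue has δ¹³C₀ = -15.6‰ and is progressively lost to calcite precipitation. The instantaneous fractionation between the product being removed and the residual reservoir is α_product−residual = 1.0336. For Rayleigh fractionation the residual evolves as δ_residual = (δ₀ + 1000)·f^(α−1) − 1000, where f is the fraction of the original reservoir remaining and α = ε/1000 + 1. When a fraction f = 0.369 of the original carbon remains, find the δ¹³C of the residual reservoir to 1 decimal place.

Rayleigh residual: δ_res = (δ₀ + 1000)·f^(α−1) − 1000
α − 1 = 0.03360
f^(α−1) = 0.369^(0.03360) = 0.967057
δ_res = (-15.6 + 1000) × 0.967057 − 1000 = 951.971 − 1000 = -48.03‰

-48.0‰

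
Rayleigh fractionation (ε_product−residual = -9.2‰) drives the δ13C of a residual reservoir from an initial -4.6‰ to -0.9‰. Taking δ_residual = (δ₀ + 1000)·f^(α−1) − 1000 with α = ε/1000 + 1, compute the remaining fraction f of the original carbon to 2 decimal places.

α − 1 = ε/1000 = -0.0092
(δ_res + 1000)/(δ₀ + 1000) = (-0.9 + 1000)/(-4.6 + 1000) = 999.1/995.4 = 1.003717
f = 1.003717^(1/-0.0092) = exp(ln(1.003717)/-0.0092) = exp(0.00371/-0.0092)
f = exp(-0.4033) = 0.6681

0.67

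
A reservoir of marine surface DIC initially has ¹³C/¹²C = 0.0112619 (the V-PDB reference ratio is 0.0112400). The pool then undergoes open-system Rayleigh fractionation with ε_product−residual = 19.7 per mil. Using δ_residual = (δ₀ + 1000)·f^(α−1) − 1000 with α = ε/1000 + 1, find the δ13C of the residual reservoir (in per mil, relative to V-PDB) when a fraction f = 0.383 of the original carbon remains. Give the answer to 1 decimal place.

-16.8 per mil

δ₀ = (0.0112619/0.0112400 − 1)×1000 = (1.001948 − 1)×1000 = 1.948 per mil
α − 1 = ε/1000 = 0.0197
f^(α−1) = 0.383^(0.0197) = 0.981271
δ_res = (1.948 + 1000) × 0.981271 − 1000 = 983.183 − 1000 = -16.82 per mil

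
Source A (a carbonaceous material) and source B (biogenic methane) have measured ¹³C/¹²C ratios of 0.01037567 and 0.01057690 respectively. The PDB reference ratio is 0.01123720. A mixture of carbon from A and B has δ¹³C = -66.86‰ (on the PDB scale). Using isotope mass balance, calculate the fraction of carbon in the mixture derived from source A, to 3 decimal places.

δ_A = (0.01037567/0.01123720 − 1)×1000 = (0.923332 − 1)×1000 = -76.668‰
δ_B = (0.01057690/0.01123720 − 1)×1000 = (0.941240 − 1)×1000 = -58.760‰
f_A = (δ_mix − δ_B)/(δ_A − δ_B) = (-66.86 − (-58.760))/(-76.668 − (-58.760))
f_A = -8.100 / -17.907 = 0.4523

0.452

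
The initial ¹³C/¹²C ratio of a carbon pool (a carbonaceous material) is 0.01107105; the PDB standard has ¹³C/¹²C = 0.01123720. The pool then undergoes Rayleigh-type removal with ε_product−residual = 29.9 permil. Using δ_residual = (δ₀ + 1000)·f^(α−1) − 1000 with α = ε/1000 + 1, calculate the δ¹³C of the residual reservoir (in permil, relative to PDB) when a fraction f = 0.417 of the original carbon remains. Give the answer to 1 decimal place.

-40.2 permil

δ₀ = (0.01107105/0.01123720 − 1)×1000 = (0.985214 − 1)×1000 = -14.786 permil
α − 1 = ε/1000 = 0.0299
f^(α−1) = 0.417^(0.0299) = 0.974186
δ_res = (-14.786 + 1000) × 0.974186 − 1000 = 959.782 − 1000 = -40.22 permil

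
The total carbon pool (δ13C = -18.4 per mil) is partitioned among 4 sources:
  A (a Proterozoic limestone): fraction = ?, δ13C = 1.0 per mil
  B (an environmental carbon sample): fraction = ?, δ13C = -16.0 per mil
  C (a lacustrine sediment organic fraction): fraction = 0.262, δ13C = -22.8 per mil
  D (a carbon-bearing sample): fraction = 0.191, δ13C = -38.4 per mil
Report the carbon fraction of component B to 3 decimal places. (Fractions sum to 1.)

0.332

Let f_B and f_A be the unknown fractions; fractions sum to 1 so f_B + f_A = 0.547.
Mass balance: Σ fᵢ·δᵢ = δ_bulk ⇒ f_B·(-16.0) + f_A·(1.0) = -18.4 − (-13.308) = -5.092
Substitute f_A = 0.547 − f_B:
f_B·(-16.0 − 1.0) = -5.092 − 0.547×(1.0) = -5.639
f_B = -5.639 / -17.0 = 0.3317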